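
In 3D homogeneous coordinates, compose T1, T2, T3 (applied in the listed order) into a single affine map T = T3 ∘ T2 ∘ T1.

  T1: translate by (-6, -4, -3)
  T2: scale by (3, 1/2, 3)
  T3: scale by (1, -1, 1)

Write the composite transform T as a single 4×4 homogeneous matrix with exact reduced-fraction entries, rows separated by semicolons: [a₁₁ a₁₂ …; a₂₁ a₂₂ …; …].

T = [3 0 0 -18; 0 -1/2 0 2; 0 0 3 -9; 0 0 0 1]

T1 = [1 0 0 -6; 0 1 0 -4; 0 0 1 -3; 0 0 0 1]
T2·T1 = [3 0 0 -18; 0 1/2 0 -2; 0 0 3 -9; 0 0 0 1]
T3·…·T1 = [3 0 0 -18; 0 -1/2 0 2; 0 0 3 -9; 0 0 0 1]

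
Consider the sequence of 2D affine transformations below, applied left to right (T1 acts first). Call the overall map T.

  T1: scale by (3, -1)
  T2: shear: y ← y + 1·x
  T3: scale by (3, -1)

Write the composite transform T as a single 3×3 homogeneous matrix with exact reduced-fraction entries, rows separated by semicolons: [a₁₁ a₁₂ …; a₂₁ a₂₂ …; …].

T = [9 0 0; -3 1 0; 0 0 1]

T1 = [3 0 0; 0 -1 0; 0 0 1]
T2·T1 = [3 0 0; 3 -1 0; 0 0 1]
T3·…·T1 = [9 0 0; -3 1 0; 0 0 1]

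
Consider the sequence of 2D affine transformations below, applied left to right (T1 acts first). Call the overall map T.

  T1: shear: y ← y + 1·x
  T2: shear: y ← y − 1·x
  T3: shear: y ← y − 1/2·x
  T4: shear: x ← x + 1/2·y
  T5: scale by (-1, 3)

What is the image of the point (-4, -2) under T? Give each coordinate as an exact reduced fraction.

T(p) = (4, 0)

T1 shear: y ← y + 1·x: (-4, -2) → (-4, -6)
T2 shear: y ← y − 1·x: (-4, -6) → (-4, -2)
T3 shear: y ← y − 1/2·x: (-4, -2) → (-4, 0)
T4 shear: x ← x + 1/2·y: (-4, 0) → (-4, 0)
T5 scale by (-1, 3): (-4, 0) → (4, 0)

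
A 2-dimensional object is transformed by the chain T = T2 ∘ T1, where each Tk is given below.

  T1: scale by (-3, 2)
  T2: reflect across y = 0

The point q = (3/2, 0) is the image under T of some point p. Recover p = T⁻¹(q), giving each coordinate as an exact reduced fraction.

p = (-1/2, 0)

T1 = [-3 0 0; 0 2 0; 0 0 1]
T2·T1 = [-3 0 0; 0 -2 0; 0 0 1]
det M = 6; M⁻¹ = [-1/3 0 0; 0 -1/2 0; 0 0 1]
M⁻¹ · (3/2, 0)ᵀ = (-1/2, 0)ᵀ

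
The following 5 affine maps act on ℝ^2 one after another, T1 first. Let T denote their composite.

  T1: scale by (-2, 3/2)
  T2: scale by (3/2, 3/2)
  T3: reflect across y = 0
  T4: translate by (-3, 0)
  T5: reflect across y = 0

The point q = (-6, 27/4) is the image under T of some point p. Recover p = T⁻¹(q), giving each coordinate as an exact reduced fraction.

p = (1, 3)

T1 = [-2 0 0; 0 3/2 0; 0 0 1]
T2·T1 = [-3 0 0; 0 9/4 0; 0 0 1]
T3·…·T1 = [-3 0 0; 0 -9/4 0; 0 0 1]
T4·…·T1 = [-3 0 -3; 0 -9/4 0; 0 0 1]
T5·…·T1 = [-3 0 -3; 0 9/4 0; 0 0 1]
det M = -27/4; M⁻¹ = [-1/3 0 -1; 0 4/9 0; 0 0 1]
M⁻¹ · (-6, 27/4)ᵀ = (1, 3)ᵀ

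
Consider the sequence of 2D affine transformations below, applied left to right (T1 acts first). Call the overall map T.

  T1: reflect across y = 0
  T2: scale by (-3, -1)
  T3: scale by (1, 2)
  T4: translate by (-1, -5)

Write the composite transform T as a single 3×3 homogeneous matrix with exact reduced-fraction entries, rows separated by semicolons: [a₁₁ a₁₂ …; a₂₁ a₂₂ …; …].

T1 = [1 0 0; 0 -1 0; 0 0 1]
T2·T1 = [-3 0 0; 0 1 0; 0 0 1]
T3·…·T1 = [-3 0 0; 0 2 0; 0 0 1]
T4·…·T1 = [-3 0 -1; 0 2 -5; 0 0 1]

T = [-3 0 -1; 0 2 -5; 0 0 1]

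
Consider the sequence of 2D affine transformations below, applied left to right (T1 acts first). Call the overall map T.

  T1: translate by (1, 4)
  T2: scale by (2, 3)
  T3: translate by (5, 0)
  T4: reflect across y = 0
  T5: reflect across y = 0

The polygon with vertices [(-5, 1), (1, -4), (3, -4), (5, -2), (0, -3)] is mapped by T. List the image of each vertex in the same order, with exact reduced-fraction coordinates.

T1 translate by (1, 4): (-5, 1) → (-4, 5); (1, -4) → (2, 0); (3, -4) → (4, 0); (5, -2) → (6, 2); (0, -3) → (1, 1)
T2 scale by (2, 3): (-4, 5) → (-8, 15); (2, 0) → (4, 0); (4, 0) → (8, 0); (6, 2) → (12, 6); (1, 1) → (2, 3)
T3 translate by (5, 0): (-8, 15) → (-3, 15); (4, 0) → (9, 0); (8, 0) → (13, 0); (12, 6) → (17, 6); (2, 3) → (7, 3)
T4 reflect across y = 0: (-3, 15) → (-3, -15); (9, 0) → (9, 0); (13, 0) → (13, 0); (17, 6) → (17, -6); (7, 3) → (7, -3)
T5 reflect across y = 0: (-3, -15) → (-3, 15); (9, 0) → (9, 0); (13, 0) → (13, 0); (17, -6) → (17, 6); (7, -3) → (7, 3)

image vertices: (-3, 15), (9, 0), (13, 0), (17, 6), (7, 3)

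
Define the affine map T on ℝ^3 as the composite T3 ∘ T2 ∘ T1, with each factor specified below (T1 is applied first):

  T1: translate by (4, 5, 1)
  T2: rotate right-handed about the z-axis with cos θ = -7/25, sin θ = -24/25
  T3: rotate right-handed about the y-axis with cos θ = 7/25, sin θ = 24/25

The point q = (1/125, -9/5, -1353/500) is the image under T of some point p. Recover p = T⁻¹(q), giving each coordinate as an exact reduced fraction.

T1 = [1 0 0 4; 0 1 0 5; 0 0 1 1; 0 0 0 1]
T2·T1 = [-7/25 24/25 0 92/25; -24/25 -7/25 0 -131/25; 0 0 1 1; 0 0 0 1]
T3·…·T1 = [-49/625 168/625 24/25 1244/625; -24/25 -7/25 0 -131/25; 168/625 -576/625 7/25 -2033/625; 0 0 0 1]
det M = 1; M⁻¹ = [-49/625 -24/25 168/625 -4; 168/625 -7/25 -576/625 -5; 24/25 0 7/25 -1; 0 0 0 1]
M⁻¹ · (1/125, -9/5, -1353/500)ᵀ = (-3, -2, -7/4)ᵀ

p = (-3, -2, -7/4)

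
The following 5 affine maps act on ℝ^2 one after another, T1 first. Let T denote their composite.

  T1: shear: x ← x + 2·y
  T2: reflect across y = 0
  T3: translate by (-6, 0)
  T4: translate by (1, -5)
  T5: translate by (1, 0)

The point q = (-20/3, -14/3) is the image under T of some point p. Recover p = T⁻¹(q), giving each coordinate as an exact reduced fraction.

T1 = [1 2 0; 0 1 0; 0 0 1]
T2·T1 = [1 2 0; 0 -1 0; 0 0 1]
T3·…·T1 = [1 2 -6; 0 -1 0; 0 0 1]
T4·…·T1 = [1 2 -5; 0 -1 -5; 0 0 1]
T5·…·T1 = [1 2 -4; 0 -1 -5; 0 0 1]
det M = -1; M⁻¹ = [1 2 14; 0 -1 -5; 0 0 1]
M⁻¹ · (-20/3, -14/3)ᵀ = (-2, -1/3)ᵀ

p = (-2, -1/3)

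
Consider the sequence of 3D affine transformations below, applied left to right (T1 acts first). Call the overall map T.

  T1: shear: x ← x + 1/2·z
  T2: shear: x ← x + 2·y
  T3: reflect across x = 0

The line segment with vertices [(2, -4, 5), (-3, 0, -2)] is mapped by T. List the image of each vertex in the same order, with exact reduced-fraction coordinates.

T1 shear: x ← x + 1/2·z: (2, -4, 5) → (9/2, -4, 5); (-3, 0, -2) → (-4, 0, -2)
T2 shear: x ← x + 2·y: (9/2, -4, 5) → (-7/2, -4, 5); (-4, 0, -2) → (-4, 0, -2)
T3 reflect across x = 0: (-7/2, -4, 5) → (7/2, -4, 5); (-4, 0, -2) → (4, 0, -2)

image vertices: (7/2, -4, 5), (4, 0, -2)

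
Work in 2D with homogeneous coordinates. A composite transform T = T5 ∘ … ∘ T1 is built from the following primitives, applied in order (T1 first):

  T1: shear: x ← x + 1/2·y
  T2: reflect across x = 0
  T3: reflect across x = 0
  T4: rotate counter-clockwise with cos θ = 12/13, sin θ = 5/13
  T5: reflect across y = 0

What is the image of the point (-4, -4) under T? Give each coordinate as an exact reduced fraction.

T(p) = (-4, 6)

T1 shear: x ← x + 1/2·y: (-4, -4) → (-6, -4)
T2 reflect across x = 0: (-6, -4) → (6, -4)
T3 reflect across x = 0: (6, -4) → (-6, -4)
T4 rotate counter-clockwise with cos θ = 12/13, sin θ = 5/13: (-6, -4) → (-4, -6)
T5 reflect across y = 0: (-4, -6) → (-4, 6)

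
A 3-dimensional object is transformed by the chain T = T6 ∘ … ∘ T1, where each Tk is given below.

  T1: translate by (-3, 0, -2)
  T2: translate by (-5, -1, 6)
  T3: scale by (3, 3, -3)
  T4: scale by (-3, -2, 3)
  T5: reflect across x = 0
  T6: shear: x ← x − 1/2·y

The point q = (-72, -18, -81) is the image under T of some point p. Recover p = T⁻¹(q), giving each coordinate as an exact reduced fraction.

T1 = [1 0 0 -3; 0 1 0 0; 0 0 1 -2; 0 0 0 1]
T2·T1 = [1 0 0 -8; 0 1 0 -1; 0 0 1 4; 0 0 0 1]
T3·…·T1 = [3 0 0 -24; 0 3 0 -3; 0 0 -3 -12; 0 0 0 1]
T4·…·T1 = [-9 0 0 72; 0 -6 0 6; 0 0 -9 -36; 0 0 0 1]
T5·…·T1 = [9 0 0 -72; 0 -6 0 6; 0 0 -9 -36; 0 0 0 1]
T6·…·T1 = [9 3 0 -75; 0 -6 0 6; 0 0 -9 -36; 0 0 0 1]
det M = 486; M⁻¹ = [1/9 1/18 0 8; 0 -1/6 0 1; 0 0 -1/9 -4; 0 0 0 1]
M⁻¹ · (-72, -18, -81)ᵀ = (-1, 4, 5)ᵀ

p = (-1, 4, 5)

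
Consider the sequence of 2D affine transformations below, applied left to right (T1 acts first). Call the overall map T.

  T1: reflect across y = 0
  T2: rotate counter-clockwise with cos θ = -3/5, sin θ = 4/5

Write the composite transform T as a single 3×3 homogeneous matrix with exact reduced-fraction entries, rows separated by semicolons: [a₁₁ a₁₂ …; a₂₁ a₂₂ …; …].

T = [-3/5 4/5 0; 4/5 3/5 0; 0 0 1]

T1 = [1 0 0; 0 -1 0; 0 0 1]
T2·T1 = [-3/5 4/5 0; 4/5 3/5 0; 0 0 1]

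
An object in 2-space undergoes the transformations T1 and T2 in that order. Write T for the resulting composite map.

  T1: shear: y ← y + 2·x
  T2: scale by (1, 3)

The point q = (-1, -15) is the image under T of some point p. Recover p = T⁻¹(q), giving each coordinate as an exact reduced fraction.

p = (-1, -3)

T1 = [1 0 0; 2 1 0; 0 0 1]
T2·T1 = [1 0 0; 6 3 0; 0 0 1]
det M = 3; M⁻¹ = [1 0 0; -2 1/3 0; 0 0 1]
M⁻¹ · (-1, -15)ᵀ = (-1, -3)ᵀ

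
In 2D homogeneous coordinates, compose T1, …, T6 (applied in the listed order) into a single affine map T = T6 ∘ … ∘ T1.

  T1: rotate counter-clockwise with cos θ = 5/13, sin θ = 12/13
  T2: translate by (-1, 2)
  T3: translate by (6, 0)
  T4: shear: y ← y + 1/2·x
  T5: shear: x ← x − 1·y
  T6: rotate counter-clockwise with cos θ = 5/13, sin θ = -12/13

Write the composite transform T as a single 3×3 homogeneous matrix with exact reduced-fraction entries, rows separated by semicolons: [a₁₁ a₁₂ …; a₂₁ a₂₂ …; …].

T = [253/338 -67/169 113/26; 373/338 127/169 33/26; 0 0 1]

T1 = [5/13 -12/13 0; 12/13 5/13 0; 0 0 1]
T2·T1 = [5/13 -12/13 -1; 12/13 5/13 2; 0 0 1]
T3·…·T1 = [5/13 -12/13 5; 12/13 5/13 2; 0 0 1]
T4·…·T1 = [5/13 -12/13 5; 29/26 -1/13 9/2; 0 0 1]
T5·…·T1 = [-19/26 -11/13 1/2; 29/26 -1/13 9/2; 0 0 1]
T6·…·T1 = [253/338 -67/169 113/26; 373/338 127/169 33/26; 0 0 1]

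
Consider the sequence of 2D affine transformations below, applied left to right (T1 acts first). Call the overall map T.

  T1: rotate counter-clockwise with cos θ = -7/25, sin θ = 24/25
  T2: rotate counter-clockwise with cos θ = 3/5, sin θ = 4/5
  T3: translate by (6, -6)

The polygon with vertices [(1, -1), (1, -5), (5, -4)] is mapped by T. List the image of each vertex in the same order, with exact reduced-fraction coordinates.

T1 rotate counter-clockwise with cos θ = -7/25, sin θ = 24/25: (1, -1) → (17/25, 31/25); (1, -5) → (113/25, 59/25); (5, -4) → (61/25, 148/25)
T2 rotate counter-clockwise with cos θ = 3/5, sin θ = 4/5: (17/25, 31/25) → (-73/125, 161/125); (113/25, 59/25) → (103/125, 629/125); (61/25, 148/25) → (-409/125, 688/125)
T3 translate by (6, -6): (-73/125, 161/125) → (677/125, -589/125); (103/125, 629/125) → (853/125, -121/125); (-409/125, 688/125) → (341/125, -62/125)

image vertices: (677/125, -589/125), (853/125, -121/125), (341/125, -62/125)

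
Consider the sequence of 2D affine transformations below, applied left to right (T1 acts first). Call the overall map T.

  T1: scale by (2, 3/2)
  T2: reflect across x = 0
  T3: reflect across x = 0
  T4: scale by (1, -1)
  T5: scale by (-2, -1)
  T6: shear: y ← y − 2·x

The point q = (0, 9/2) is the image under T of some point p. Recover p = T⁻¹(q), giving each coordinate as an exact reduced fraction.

T1 = [2 0 0; 0 3/2 0; 0 0 1]
T2·T1 = [-2 0 0; 0 3/2 0; 0 0 1]
T3·…·T1 = [2 0 0; 0 3/2 0; 0 0 1]
T4·…·T1 = [2 0 0; 0 -3/2 0; 0 0 1]
T5·…·T1 = [-4 0 0; 0 3/2 0; 0 0 1]
T6·…·T1 = [-4 0 0; 8 3/2 0; 0 0 1]
det M = -6; M⁻¹ = [-1/4 0 0; 4/3 2/3 0; 0 0 1]
M⁻¹ · (0, 9/2)ᵀ = (0, 3)ᵀ

p = (0, 3)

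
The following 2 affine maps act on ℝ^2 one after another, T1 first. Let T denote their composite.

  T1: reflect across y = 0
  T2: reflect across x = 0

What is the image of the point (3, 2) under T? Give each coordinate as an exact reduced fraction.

T(p) = (-3, -2)

T1 reflect across y = 0: (3, 2) → (3, -2)
T2 reflect across x = 0: (3, -2) → (-3, -2)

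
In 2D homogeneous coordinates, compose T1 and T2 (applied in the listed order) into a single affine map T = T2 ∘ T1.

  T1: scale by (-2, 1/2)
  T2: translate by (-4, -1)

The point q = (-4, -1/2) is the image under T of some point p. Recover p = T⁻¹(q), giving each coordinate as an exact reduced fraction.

p = (0, 1)

T1 = [-2 0 0; 0 1/2 0; 0 0 1]
T2·T1 = [-2 0 -4; 0 1/2 -1; 0 0 1]
det M = -1; M⁻¹ = [-1/2 0 -2; 0 2 2; 0 0 1]
M⁻¹ · (-4, -1/2)ᵀ = (0, 1)ᵀ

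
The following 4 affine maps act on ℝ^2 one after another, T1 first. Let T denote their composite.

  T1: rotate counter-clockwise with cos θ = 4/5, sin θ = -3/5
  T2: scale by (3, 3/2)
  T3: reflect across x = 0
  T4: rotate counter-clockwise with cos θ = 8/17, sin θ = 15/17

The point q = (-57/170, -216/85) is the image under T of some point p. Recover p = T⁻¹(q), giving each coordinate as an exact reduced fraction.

p = (1, 0)

T1 = [4/5 3/5 0; -3/5 4/5 0; 0 0 1]
T2·T1 = [12/5 9/5 0; -9/10 6/5 0; 0 0 1]
T3·…·T1 = [-12/5 -9/5 0; -9/10 6/5 0; 0 0 1]
T4·…·T1 = [-57/170 -162/85 0; -216/85 -87/85 0; 0 0 1]
det M = -9/2; M⁻¹ = [58/255 -36/85 0; -48/85 19/255 0; 0 0 1]
M⁻¹ · (-57/170, -216/85)ᵀ = (1, 0)ᵀ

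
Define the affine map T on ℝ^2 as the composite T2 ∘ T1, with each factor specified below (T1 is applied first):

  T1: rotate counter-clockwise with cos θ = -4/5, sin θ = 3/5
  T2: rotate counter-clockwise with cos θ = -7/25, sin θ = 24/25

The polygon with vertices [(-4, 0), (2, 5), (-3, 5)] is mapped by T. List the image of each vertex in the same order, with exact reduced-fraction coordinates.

image vertices: (176/125, 468/125), (497/125, -454/125), (717/125, 131/125)

T1 rotate counter-clockwise with cos θ = -4/5, sin θ = 3/5: (-4, 0) → (16/5, -12/5); (2, 5) → (-23/5, -14/5); (-3, 5) → (-3/5, -29/5)
T2 rotate counter-clockwise with cos θ = -7/25, sin θ = 24/25: (16/5, -12/5) → (176/125, 468/125); (-23/5, -14/5) → (497/125, -454/125); (-3/5, -29/5) → (717/125, 131/125)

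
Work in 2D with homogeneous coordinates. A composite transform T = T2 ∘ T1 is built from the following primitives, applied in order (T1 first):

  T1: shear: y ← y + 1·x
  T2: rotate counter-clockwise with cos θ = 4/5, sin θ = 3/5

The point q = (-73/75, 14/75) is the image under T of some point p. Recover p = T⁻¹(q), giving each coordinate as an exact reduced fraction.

p = (-2/3, 7/5)

T1 = [1 0 0; 1 1 0; 0 0 1]
T2·T1 = [1/5 -3/5 0; 7/5 4/5 0; 0 0 1]
det M = 1; M⁻¹ = [4/5 3/5 0; -7/5 1/5 0; 0 0 1]
M⁻¹ · (-73/75, 14/75)ᵀ = (-2/3, 7/5)ᵀ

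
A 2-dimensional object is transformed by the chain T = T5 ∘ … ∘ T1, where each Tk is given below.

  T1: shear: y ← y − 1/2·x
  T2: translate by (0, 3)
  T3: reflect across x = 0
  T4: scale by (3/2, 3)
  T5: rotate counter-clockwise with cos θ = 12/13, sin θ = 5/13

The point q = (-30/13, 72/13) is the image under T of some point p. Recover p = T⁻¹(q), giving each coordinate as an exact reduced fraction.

T1 = [1 0 0; -1/2 1 0; 0 0 1]
T2·T1 = [1 0 0; -1/2 1 3; 0 0 1]
T3·…·T1 = [-1 0 0; -1/2 1 3; 0 0 1]
T4·…·T1 = [-3/2 0 0; -3/2 3 9; 0 0 1]
T5·…·T1 = [-21/26 -15/13 -45/13; -51/26 36/13 108/13; 0 0 1]
det M = -9/2; M⁻¹ = [-8/13 -10/39 0; -17/39 7/39 -3; 0 0 1]
M⁻¹ · (-30/13, 72/13)ᵀ = (0, -1)ᵀ

p = (0, -1)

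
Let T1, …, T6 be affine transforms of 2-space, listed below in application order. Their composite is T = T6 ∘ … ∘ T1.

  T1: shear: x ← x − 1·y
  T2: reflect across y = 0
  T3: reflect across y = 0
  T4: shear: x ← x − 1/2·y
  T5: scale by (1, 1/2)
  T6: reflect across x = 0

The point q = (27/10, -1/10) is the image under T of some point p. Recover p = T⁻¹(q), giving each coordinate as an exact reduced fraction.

T1 = [1 -1 0; 0 1 0; 0 0 1]
T2·T1 = [1 -1 0; 0 -1 0; 0 0 1]
T3·…·T1 = [1 -1 0; 0 1 0; 0 0 1]
T4·…·T1 = [1 -3/2 0; 0 1 0; 0 0 1]
T5·…·T1 = [1 -3/2 0; 0 1/2 0; 0 0 1]
T6·…·T1 = [-1 3/2 0; 0 1/2 0; 0 0 1]
det M = -1/2; M⁻¹ = [-1 3 0; 0 2 0; 0 0 1]
M⁻¹ · (27/10, -1/10)ᵀ = (-3, -1/5)ᵀ

p = (-3, -1/5)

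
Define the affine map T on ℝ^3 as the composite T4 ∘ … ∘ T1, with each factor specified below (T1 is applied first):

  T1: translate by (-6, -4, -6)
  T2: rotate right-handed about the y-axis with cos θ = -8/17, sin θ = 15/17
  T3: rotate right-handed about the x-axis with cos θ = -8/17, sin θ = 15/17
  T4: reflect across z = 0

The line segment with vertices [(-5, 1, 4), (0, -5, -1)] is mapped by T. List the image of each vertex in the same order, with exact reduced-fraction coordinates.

image vertices: (58/17, -2307/289, 2213/289), (-57/17, -966/289, 3463/289)

T1 translate by (-6, -4, -6): (-5, 1, 4) → (-11, -3, -2); (0, -5, -1) → (-6, -9, -7)
T2 rotate right-handed about the y-axis with cos θ = -8/17, sin θ = 15/17: (-11, -3, -2) → (58/17, -3, 181/17); (-6, -9, -7) → (-57/17, -9, 146/17)
T3 rotate right-handed about the x-axis with cos θ = -8/17, sin θ = 15/17: (58/17, -3, 181/17) → (58/17, -2307/289, -2213/289); (-57/17, -9, 146/17) → (-57/17, -966/289, -3463/289)
T4 reflect across z = 0: (58/17, -2307/289, -2213/289) → (58/17, -2307/289, 2213/289); (-57/17, -966/289, -3463/289) → (-57/17, -966/289, 3463/289)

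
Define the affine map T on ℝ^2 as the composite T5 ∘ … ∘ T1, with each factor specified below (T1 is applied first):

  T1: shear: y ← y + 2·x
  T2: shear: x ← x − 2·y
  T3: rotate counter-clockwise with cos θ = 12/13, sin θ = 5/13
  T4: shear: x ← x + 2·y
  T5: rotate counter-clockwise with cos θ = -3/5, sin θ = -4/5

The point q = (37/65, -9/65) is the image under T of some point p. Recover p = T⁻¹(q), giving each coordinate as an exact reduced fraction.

T1 = [1 0 0; 2 1 0; 0 0 1]
T2·T1 = [-3 -2 0; 2 1 0; 0 0 1]
T3·…·T1 = [-46/13 -29/13 0; 9/13 2/13 0; 0 0 1]
T4·…·T1 = [-28/13 -25/13 0; 9/13 2/13 0; 0 0 1]
T5·…·T1 = [24/13 83/65 0; 17/13 94/65 0; 0 0 1]
det M = 1; M⁻¹ = [94/65 -83/65 0; -17/13 24/13 0; 0 0 1]
M⁻¹ · (37/65, -9/65)ᵀ = (1, -1)ᵀ

p = (1, -1)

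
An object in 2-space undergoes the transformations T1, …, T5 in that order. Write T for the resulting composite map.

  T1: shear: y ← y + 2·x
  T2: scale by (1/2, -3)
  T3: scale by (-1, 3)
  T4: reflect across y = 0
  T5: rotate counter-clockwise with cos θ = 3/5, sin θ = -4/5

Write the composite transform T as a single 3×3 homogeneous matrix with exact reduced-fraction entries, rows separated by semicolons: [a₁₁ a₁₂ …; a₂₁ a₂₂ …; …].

T1 = [1 0 0; 2 1 0; 0 0 1]
T2·T1 = [1/2 0 0; -6 -3 0; 0 0 1]
T3·…·T1 = [-1/2 0 0; -18 -9 0; 0 0 1]
T4·…·T1 = [-1/2 0 0; 18 9 0; 0 0 1]
T5·…·T1 = [141/10 36/5 0; 56/5 27/5 0; 0 0 1]

T = [141/10 36/5 0; 56/5 27/5 0; 0 0 1]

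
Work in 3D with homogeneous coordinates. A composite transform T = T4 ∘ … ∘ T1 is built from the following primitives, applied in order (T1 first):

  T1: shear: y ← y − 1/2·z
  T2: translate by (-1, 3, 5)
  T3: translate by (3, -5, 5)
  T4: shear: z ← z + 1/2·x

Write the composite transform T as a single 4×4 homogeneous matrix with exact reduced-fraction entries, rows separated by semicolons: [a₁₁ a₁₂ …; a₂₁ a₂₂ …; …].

T1 = [1 0 0 0; 0 1 -1/2 0; 0 0 1 0; 0 0 0 1]
T2·T1 = [1 0 0 -1; 0 1 -1/2 3; 0 0 1 5; 0 0 0 1]
T3·…·T1 = [1 0 0 2; 0 1 -1/2 -2; 0 0 1 10; 0 0 0 1]
T4·…·T1 = [1 0 0 2; 0 1 -1/2 -2; 1/2 0 1 11; 0 0 0 1]

T = [1 0 0 2; 0 1 -1/2 -2; 1/2 0 1 11; 0 0 0 1]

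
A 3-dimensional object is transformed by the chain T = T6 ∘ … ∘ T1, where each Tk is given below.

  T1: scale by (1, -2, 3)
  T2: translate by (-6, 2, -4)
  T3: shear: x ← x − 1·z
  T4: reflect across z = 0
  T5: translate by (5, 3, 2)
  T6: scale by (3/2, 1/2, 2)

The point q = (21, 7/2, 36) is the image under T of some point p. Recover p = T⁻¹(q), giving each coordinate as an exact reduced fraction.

T1 = [1 0 0 0; 0 -2 0 0; 0 0 3 0; 0 0 0 1]
T2·T1 = [1 0 0 -6; 0 -2 0 2; 0 0 3 -4; 0 0 0 1]
T3·…·T1 = [1 0 -3 -2; 0 -2 0 2; 0 0 3 -4; 0 0 0 1]
T4·…·T1 = [1 0 -3 -2; 0 -2 0 2; 0 0 -3 4; 0 0 0 1]
T5·…·T1 = [1 0 -3 3; 0 -2 0 5; 0 0 -3 6; 0 0 0 1]
T6·…·T1 = [3/2 0 -9/2 9/2; 0 -1 0 5/2; 0 0 -6 12; 0 0 0 1]
det M = 9; M⁻¹ = [2/3 0 -1/2 3; 0 -1 0 5/2; 0 0 -1/6 2; 0 0 0 1]
M⁻¹ · (21, 7/2, 36)ᵀ = (-1, -1, -4)ᵀ

p = (-1, -1, -4)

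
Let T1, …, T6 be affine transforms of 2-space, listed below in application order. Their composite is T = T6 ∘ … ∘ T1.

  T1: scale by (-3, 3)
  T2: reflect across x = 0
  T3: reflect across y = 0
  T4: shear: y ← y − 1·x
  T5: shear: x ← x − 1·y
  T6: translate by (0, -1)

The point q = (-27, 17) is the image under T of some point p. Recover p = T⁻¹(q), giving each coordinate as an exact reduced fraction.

p = (-3, -3)

T1 = [-3 0 0; 0 3 0; 0 0 1]
T2·T1 = [3 0 0; 0 3 0; 0 0 1]
T3·…·T1 = [3 0 0; 0 -3 0; 0 0 1]
T4·…·T1 = [3 0 0; -3 -3 0; 0 0 1]
T5·…·T1 = [6 3 0; -3 -3 0; 0 0 1]
T6·…·T1 = [6 3 0; -3 -3 -1; 0 0 1]
det M = -9; M⁻¹ = [1/3 1/3 1/3; -1/3 -2/3 -2/3; 0 0 1]
M⁻¹ · (-27, 17)ᵀ = (-3, -3)ᵀ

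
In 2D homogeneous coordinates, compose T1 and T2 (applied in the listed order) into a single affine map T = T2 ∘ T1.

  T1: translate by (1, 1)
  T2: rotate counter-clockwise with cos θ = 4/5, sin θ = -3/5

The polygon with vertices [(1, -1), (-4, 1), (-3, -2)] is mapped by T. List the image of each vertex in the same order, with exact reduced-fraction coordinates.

image vertices: (8/5, -6/5), (-6/5, 17/5), (-11/5, 2/5)

T1 translate by (1, 1): (1, -1) → (2, 0); (-4, 1) → (-3, 2); (-3, -2) → (-2, -1)
T2 rotate counter-clockwise with cos θ = 4/5, sin θ = -3/5: (2, 0) → (8/5, -6/5); (-3, 2) → (-6/5, 17/5); (-2, -1) → (-11/5, 2/5)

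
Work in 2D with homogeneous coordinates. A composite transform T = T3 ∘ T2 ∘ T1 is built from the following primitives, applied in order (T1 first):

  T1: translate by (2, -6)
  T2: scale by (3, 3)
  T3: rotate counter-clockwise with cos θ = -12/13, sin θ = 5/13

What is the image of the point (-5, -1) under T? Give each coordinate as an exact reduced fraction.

T1 translate by (2, -6): (-5, -1) → (-3, -7)
T2 scale by (3, 3): (-3, -7) → (-9, -21)
T3 rotate counter-clockwise with cos θ = -12/13, sin θ = 5/13: (-9, -21) → (213/13, 207/13)

T(p) = (213/13, 207/13)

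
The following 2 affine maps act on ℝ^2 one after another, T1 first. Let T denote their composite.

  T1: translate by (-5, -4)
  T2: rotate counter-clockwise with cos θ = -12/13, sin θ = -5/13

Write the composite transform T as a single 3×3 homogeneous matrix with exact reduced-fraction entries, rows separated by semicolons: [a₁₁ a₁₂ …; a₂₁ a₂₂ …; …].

T1 = [1 0 -5; 0 1 -4; 0 0 1]
T2·T1 = [-12/13 5/13 40/13; -5/13 -12/13 73/13; 0 0 1]

T = [-12/13 5/13 40/13; -5/13 -12/13 73/13; 0 0 1]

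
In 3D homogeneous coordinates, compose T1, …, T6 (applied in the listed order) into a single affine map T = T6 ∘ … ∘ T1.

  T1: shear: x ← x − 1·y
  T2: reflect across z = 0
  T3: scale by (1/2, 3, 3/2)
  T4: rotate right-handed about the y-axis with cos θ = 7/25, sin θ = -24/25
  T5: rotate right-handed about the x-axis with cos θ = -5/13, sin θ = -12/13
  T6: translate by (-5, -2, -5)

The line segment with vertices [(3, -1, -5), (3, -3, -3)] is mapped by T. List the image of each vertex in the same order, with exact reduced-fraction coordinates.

T1 shear: x ← x − 1·y: (3, -1, -5) → (4, -1, -5); (3, -3, -3) → (6, -3, -3)
T2 reflect across z = 0: (4, -1, -5) → (4, -1, 5); (6, -3, -3) → (6, -3, 3)
T3 scale by (1/2, 3, 3/2): (4, -1, 5) → (2, -3, 15/2); (6, -3, 3) → (3, -9, 9/2)
T4 rotate right-handed about the y-axis with cos θ = 7/25, sin θ = -24/25: (2, -3, 15/2) → (-166/25, -3, 201/50); (3, -9, 9/2) → (-87/25, -9, 207/50)
T5 rotate right-handed about the x-axis with cos θ = -5/13, sin θ = -12/13: (-166/25, -3, 201/50) → (-166/25, 1581/325, 159/130); (-87/25, -9, 207/50) → (-87/25, 2367/325, 873/130)
T6 translate by (-5, -2, -5): (-166/25, 1581/325, 159/130) → (-291/25, 931/325, -491/130); (-87/25, 2367/325, 873/130) → (-212/25, 1717/325, 223/130)

image vertices: (-291/25, 931/325, -491/130), (-212/25, 1717/325, 223/130)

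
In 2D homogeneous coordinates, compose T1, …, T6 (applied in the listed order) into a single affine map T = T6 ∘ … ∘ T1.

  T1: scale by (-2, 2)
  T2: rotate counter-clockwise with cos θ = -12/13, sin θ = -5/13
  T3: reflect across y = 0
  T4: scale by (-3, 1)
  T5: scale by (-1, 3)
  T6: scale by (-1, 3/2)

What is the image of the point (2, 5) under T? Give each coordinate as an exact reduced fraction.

T1 scale by (-2, 2): (2, 5) → (-4, 10)
T2 rotate counter-clockwise with cos θ = -12/13, sin θ = -5/13: (-4, 10) → (98/13, -100/13)
T3 reflect across y = 0: (98/13, -100/13) → (98/13, 100/13)
T4 scale by (-3, 1): (98/13, 100/13) → (-294/13, 100/13)
T5 scale by (-1, 3): (-294/13, 100/13) → (294/13, 300/13)
T6 scale by (-1, 3/2): (294/13, 300/13) → (-294/13, 450/13)

T(p) = (-294/13, 450/13)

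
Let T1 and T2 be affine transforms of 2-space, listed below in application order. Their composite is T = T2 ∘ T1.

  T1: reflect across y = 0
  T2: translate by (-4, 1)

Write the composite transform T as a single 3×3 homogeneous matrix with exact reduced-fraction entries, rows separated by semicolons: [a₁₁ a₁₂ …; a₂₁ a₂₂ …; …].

T1 = [1 0 0; 0 -1 0; 0 0 1]
T2·T1 = [1 0 -4; 0 -1 1; 0 0 1]

T = [1 0 -4; 0 -1 1; 0 0 1]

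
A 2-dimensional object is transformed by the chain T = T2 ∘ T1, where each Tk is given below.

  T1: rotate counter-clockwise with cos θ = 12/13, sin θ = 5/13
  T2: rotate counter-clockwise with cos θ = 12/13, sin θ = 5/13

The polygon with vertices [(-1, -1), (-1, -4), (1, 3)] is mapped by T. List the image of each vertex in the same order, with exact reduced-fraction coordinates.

image vertices: (1/169, -239/169), (361/169, -596/169), (-241/169, 477/169)

T1 rotate counter-clockwise with cos θ = 12/13, sin θ = 5/13: (-1, -1) → (-7/13, -17/13); (-1, -4) → (8/13, -53/13); (1, 3) → (-3/13, 41/13)
T2 rotate counter-clockwise with cos θ = 12/13, sin θ = 5/13: (-7/13, -17/13) → (1/169, -239/169); (8/13, -53/13) → (361/169, -596/169); (-3/13, 41/13) → (-241/169, 477/169)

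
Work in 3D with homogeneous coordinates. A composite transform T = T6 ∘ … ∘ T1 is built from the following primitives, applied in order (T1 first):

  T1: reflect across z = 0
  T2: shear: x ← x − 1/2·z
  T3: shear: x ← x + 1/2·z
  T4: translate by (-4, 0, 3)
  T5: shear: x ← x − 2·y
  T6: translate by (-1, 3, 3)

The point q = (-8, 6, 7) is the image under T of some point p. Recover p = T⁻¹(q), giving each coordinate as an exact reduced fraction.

T1 = [1 0 0 0; 0 1 0 0; 0 0 -1 0; 0 0 0 1]
T2·T1 = [1 0 1/2 0; 0 1 0 0; 0 0 -1 0; 0 0 0 1]
T3·…·T1 = [1 0 0 0; 0 1 0 0; 0 0 -1 0; 0 0 0 1]
T4·…·T1 = [1 0 0 -4; 0 1 0 0; 0 0 -1 3; 0 0 0 1]
T5·…·T1 = [1 -2 0 -4; 0 1 0 0; 0 0 -1 3; 0 0 0 1]
T6·…·T1 = [1 -2 0 -5; 0 1 0 3; 0 0 -1 6; 0 0 0 1]
det M = -1; M⁻¹ = [1 2 0 -1; 0 1 0 -3; 0 0 -1 6; 0 0 0 1]
M⁻¹ · (-8, 6, 7)ᵀ = (3, 3, -1)ᵀ

p = (3, 3, -1)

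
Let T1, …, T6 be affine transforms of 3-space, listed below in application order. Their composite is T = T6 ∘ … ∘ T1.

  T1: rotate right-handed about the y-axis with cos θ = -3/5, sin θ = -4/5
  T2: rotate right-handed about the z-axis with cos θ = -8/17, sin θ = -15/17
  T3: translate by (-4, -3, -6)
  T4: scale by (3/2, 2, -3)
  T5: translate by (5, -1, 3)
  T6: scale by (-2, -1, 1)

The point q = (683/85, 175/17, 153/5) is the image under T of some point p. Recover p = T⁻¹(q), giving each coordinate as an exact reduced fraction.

p = (-4, -1, 0)

T1 = [-3/5 0 -4/5 0; 0 1 0 0; 4/5 0 -3/5 0; 0 0 0 1]
T2·T1 = [24/85 15/17 32/85 0; 9/17 -8/17 12/17 0; 4/5 0 -3/5 0; 0 0 0 1]
T3·…·T1 = [24/85 15/17 32/85 -4; 9/17 -8/17 12/17 -3; 4/5 0 -3/5 -6; 0 0 0 1]
T4·…·T1 = [36/85 45/34 48/85 -6; 18/17 -16/17 24/17 -6; -12/5 0 9/5 18; 0 0 0 1]
T5·…·T1 = [36/85 45/34 48/85 -1; 18/17 -16/17 24/17 -7; -12/5 0 9/5 21; 0 0 0 1]
T6·…·T1 = [-72/85 -45/17 -96/85 2; -18/17 16/17 -24/17 7; -12/5 0 9/5 21; 0 0 0 1]
det M = -18; M⁻¹ = [-8/85 -9/34 -4/15 1299/170; -5/17 4/17 0 -18/17; -32/255 -6/17 1/5 -377/255; 0 0 0 1]
M⁻¹ · (683/85, 175/17, 153/5)ᵀ = (-4, -1, 0)ᵀ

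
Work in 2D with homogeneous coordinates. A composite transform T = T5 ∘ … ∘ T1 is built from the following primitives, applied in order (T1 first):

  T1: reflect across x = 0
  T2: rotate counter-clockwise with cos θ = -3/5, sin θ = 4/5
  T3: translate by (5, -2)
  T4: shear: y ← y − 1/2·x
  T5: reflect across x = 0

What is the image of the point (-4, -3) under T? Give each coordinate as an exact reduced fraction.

T1 reflect across x = 0: (-4, -3) → (4, -3)
T2 rotate counter-clockwise with cos θ = -3/5, sin θ = 4/5: (4, -3) → (0, 5)
T3 translate by (5, -2): (0, 5) → (5, 3)
T4 shear: y ← y − 1/2·x: (5, 3) → (5, 1/2)
T5 reflect across x = 0: (5, 1/2) → (-5, 1/2)

T(p) = (-5, 1/2)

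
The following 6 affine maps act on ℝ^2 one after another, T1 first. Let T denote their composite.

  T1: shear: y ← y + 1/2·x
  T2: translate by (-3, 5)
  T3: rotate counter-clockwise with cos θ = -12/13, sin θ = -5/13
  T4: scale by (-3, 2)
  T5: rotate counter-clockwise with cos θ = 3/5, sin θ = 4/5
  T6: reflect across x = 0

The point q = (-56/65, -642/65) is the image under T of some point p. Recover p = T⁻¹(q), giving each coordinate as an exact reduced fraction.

p = (2, -2)

T1 = [1 0 0; 1/2 1 0; 0 0 1]
T2·T1 = [1 0 -3; 1/2 1 5; 0 0 1]
T3·…·T1 = [-19/26 5/13 61/13; -11/13 -12/13 -45/13; 0 0 1]
T4·…·T1 = [57/26 -15/13 -183/13; -22/13 -24/13 -90/13; 0 0 1]
T5·…·T1 = [347/130 51/65 -189/65; 48/65 -132/65 -1002/65; 0 0 1]
T6·…·T1 = [-347/130 -51/65 189/65; 48/65 -132/65 -1002/65; 0 0 1]
det M = 6; M⁻¹ = [-22/65 17/130 3; -8/65 -347/780 -13/2; 0 0 1]
M⁻¹ · (-56/65, -642/65)ᵀ = (2, -2)ᵀ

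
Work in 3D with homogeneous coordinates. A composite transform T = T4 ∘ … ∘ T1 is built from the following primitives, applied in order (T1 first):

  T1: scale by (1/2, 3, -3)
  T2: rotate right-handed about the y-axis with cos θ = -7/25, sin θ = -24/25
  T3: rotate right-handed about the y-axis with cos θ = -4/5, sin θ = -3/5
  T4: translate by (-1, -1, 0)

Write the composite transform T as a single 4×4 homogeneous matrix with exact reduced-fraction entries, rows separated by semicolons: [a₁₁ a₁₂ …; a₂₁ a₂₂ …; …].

T1 = [1/2 0 0 0; 0 3 0 0; 0 0 -3 0; 0 0 0 1]
T2·T1 = [-7/50 0 72/25 0; 0 3 0 0; 12/25 0 21/25 0; 0 0 0 1]
T3·…·T1 = [-22/125 0 -351/125 0; 0 3 0 0; -117/250 0 132/125 0; 0 0 0 1]
T4·…·T1 = [-22/125 0 -351/125 -1; 0 3 0 -1; -117/250 0 132/125 0; 0 0 0 1]

T = [-22/125 0 -351/125 -1; 0 3 0 -1; -117/250 0 132/125 0; 0 0 0 1]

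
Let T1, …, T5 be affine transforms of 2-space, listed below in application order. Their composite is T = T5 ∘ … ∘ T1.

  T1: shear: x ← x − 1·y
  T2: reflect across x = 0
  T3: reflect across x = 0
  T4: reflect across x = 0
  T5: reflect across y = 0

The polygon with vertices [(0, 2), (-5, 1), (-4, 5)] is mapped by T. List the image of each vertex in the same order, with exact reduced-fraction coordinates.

T1 shear: x ← x − 1·y: (0, 2) → (-2, 2); (-5, 1) → (-6, 1); (-4, 5) → (-9, 5)
T2 reflect across x = 0: (-2, 2) → (2, 2); (-6, 1) → (6, 1); (-9, 5) → (9, 5)
T3 reflect across x = 0: (2, 2) → (-2, 2); (6, 1) → (-6, 1); (9, 5) → (-9, 5)
T4 reflect across x = 0: (-2, 2) → (2, 2); (-6, 1) → (6, 1); (-9, 5) → (9, 5)
T5 reflect across y = 0: (2, 2) → (2, -2); (6, 1) → (6, -1); (9, 5) → (9, -5)

image vertices: (2, -2), (6, -1), (9, -5)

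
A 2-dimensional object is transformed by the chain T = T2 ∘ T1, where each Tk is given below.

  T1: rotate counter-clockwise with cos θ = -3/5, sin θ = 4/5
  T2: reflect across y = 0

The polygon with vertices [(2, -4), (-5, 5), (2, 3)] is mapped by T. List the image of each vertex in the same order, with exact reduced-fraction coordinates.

T1 rotate counter-clockwise with cos θ = -3/5, sin θ = 4/5: (2, -4) → (2, 4); (-5, 5) → (-1, -7); (2, 3) → (-18/5, -1/5)
T2 reflect across y = 0: (2, 4) → (2, -4); (-1, -7) → (-1, 7); (-18/5, -1/5) → (-18/5, 1/5)

image vertices: (2, -4), (-1, 7), (-18/5, 1/5)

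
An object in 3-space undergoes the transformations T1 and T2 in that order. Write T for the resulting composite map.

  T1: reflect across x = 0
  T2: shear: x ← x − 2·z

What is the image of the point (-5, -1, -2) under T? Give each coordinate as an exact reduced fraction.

T1 reflect across x = 0: (-5, -1, -2) → (5, -1, -2)
T2 shear: x ← x − 2·z: (5, -1, -2) → (9, -1, -2)

T(p) = (9, -1, -2)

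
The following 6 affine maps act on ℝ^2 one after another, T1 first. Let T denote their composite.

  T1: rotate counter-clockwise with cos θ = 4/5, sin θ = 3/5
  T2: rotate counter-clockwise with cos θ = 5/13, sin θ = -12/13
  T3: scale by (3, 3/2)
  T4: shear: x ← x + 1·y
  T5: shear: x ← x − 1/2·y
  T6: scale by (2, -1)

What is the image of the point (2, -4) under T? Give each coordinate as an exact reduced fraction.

T(p) = (-111/13, 87/13)

T1 rotate counter-clockwise with cos θ = 4/5, sin θ = 3/5: (2, -4) → (4, -2)
T2 rotate counter-clockwise with cos θ = 5/13, sin θ = -12/13: (4, -2) → (-4/13, -58/13)
T3 scale by (3, 3/2): (-4/13, -58/13) → (-12/13, -87/13)
T4 shear: x ← x + 1·y: (-12/13, -87/13) → (-99/13, -87/13)
T5 shear: x ← x − 1/2·y: (-99/13, -87/13) → (-111/26, -87/13)
T6 scale by (2, -1): (-111/26, -87/13) → (-111/13, 87/13)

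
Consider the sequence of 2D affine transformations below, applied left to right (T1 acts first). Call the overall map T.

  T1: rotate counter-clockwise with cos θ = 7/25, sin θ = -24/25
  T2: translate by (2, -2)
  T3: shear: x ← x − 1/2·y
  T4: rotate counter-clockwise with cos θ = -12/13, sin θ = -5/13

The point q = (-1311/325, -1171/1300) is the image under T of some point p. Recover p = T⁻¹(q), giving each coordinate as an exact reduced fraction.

p = (-3/4, 2)

T1 = [7/25 24/25 0; -24/25 7/25 0; 0 0 1]
T2·T1 = [7/25 24/25 2; -24/25 7/25 -2; 0 0 1]
T3·…·T1 = [19/25 41/50 3; -24/25 7/25 -2; 0 0 1]
T4·…·T1 = [-348/325 -211/325 -46/13; 193/325 -373/650 9/13; 0 0 1]
det M = 1; M⁻¹ = [-373/650 211/325 -62/25; -193/325 -348/325 -34/25; 0 0 1]
M⁻¹ · (-1311/325, -1171/1300)ᵀ = (-3/4, 2)ᵀ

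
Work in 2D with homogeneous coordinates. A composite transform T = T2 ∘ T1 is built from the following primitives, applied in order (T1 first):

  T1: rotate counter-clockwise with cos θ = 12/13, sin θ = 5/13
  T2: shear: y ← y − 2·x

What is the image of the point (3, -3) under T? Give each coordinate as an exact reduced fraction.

T1 rotate counter-clockwise with cos θ = 12/13, sin θ = 5/13: (3, -3) → (51/13, -21/13)
T2 shear: y ← y − 2·x: (51/13, -21/13) → (51/13, -123/13)

T(p) = (51/13, -123/13)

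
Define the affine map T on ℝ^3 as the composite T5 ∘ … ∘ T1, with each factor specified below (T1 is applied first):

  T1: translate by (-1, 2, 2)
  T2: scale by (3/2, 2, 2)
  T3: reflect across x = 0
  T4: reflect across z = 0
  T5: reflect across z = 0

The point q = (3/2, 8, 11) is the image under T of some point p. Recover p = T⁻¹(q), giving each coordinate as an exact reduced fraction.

p = (0, 2, 7/2)

T1 = [1 0 0 -1; 0 1 0 2; 0 0 1 2; 0 0 0 1]
T2·T1 = [3/2 0 0 -3/2; 0 2 0 4; 0 0 2 4; 0 0 0 1]
T3·…·T1 = [-3/2 0 0 3/2; 0 2 0 4; 0 0 2 4; 0 0 0 1]
T4·…·T1 = [-3/2 0 0 3/2; 0 2 0 4; 0 0 -2 -4; 0 0 0 1]
T5·…·T1 = [-3/2 0 0 3/2; 0 2 0 4; 0 0 2 4; 0 0 0 1]
det M = -6; M⁻¹ = [-2/3 0 0 1; 0 1/2 0 -2; 0 0 1/2 -2; 0 0 0 1]
M⁻¹ · (3/2, 8, 11)ᵀ = (0, 2, 7/2)ᵀ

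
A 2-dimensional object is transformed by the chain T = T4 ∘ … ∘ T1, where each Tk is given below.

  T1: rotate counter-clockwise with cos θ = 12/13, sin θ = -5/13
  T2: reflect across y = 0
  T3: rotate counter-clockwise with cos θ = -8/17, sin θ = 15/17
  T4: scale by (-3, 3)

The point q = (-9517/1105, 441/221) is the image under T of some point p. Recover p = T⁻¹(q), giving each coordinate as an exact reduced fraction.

p = (-9/5, 7/3)

T1 = [12/13 5/13 0; -5/13 12/13 0; 0 0 1]
T2·T1 = [12/13 5/13 0; 5/13 -12/13 0; 0 0 1]
T3·…·T1 = [-171/221 140/221 0; 140/221 171/221 0; 0 0 1]
T4·…·T1 = [513/221 -420/221 0; 420/221 513/221 0; 0 0 1]
det M = 9; M⁻¹ = [57/221 140/663 0; -140/663 57/221 0; 0 0 1]
M⁻¹ · (-9517/1105, 441/221)ᵀ = (-9/5, 7/3)ᵀ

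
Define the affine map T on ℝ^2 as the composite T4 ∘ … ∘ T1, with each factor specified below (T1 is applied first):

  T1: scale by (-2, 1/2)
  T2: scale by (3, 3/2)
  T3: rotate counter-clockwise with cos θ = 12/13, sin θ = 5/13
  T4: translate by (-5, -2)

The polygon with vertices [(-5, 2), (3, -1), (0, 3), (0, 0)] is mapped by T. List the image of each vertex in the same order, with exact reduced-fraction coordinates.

T1 scale by (-2, 1/2): (-5, 2) → (10, 1); (3, -1) → (-6, -1/2); (0, 3) → (0, 3/2); (0, 0) → (0, 0)
T2 scale by (3, 3/2): (10, 1) → (30, 3/2); (-6, -1/2) → (-18, -3/4); (0, 3/2) → (0, 9/4); (0, 0) → (0, 0)
T3 rotate counter-clockwise with cos θ = 12/13, sin θ = 5/13: (30, 3/2) → (705/26, 168/13); (-18, -3/4) → (-849/52, -99/13); (0, 9/4) → (-45/52, 27/13); (0, 0) → (0, 0)
T4 translate by (-5, -2): (705/26, 168/13) → (575/26, 142/13); (-849/52, -99/13) → (-1109/52, -125/13); (-45/52, 27/13) → (-305/52, 1/13); (0, 0) → (-5, -2)

image vertices: (575/26, 142/13), (-1109/52, -125/13), (-305/52, 1/13), (-5, -2)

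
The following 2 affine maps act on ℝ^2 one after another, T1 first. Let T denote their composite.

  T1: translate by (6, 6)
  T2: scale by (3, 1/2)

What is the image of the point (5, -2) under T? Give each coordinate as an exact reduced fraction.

T1 translate by (6, 6): (5, -2) → (11, 4)
T2 scale by (3, 1/2): (11, 4) → (33, 2)

T(p) = (33, 2)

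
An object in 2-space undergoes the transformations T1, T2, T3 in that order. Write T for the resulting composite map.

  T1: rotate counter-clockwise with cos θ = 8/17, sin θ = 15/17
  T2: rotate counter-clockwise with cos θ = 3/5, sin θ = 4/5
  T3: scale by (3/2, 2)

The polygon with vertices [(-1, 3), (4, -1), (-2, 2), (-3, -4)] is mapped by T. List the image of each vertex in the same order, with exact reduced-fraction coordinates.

image vertices: (-117/34, -74/17), (-201/170, 688/85), (-123/85, -452/85), (624/85, -174/85)

T1 rotate counter-clockwise with cos θ = 8/17, sin θ = 15/17: (-1, 3) → (-53/17, 9/17); (4, -1) → (47/17, 52/17); (-2, 2) → (-46/17, -14/17); (-3, -4) → (36/17, -77/17)
T2 rotate counter-clockwise with cos θ = 3/5, sin θ = 4/5: (-53/17, 9/17) → (-39/17, -37/17); (47/17, 52/17) → (-67/85, 344/85); (-46/17, -14/17) → (-82/85, -226/85); (36/17, -77/17) → (416/85, -87/85)
T3 scale by (3/2, 2): (-39/17, -37/17) → (-117/34, -74/17); (-67/85, 344/85) → (-201/170, 688/85); (-82/85, -226/85) → (-123/85, -452/85); (416/85, -87/85) → (624/85, -174/85)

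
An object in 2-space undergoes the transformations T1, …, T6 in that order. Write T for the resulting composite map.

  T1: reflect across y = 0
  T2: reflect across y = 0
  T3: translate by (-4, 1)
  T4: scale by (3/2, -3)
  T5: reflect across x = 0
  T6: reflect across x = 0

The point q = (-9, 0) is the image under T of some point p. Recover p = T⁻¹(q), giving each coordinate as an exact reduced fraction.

p = (-2, -1)

T1 = [1 0 0; 0 -1 0; 0 0 1]
T2·T1 = [1 0 0; 0 1 0; 0 0 1]
T3·…·T1 = [1 0 -4; 0 1 1; 0 0 1]
T4·…·T1 = [3/2 0 -6; 0 -3 -3; 0 0 1]
T5·…·T1 = [-3/2 0 6; 0 -3 -3; 0 0 1]
T6·…·T1 = [3/2 0 -6; 0 -3 -3; 0 0 1]
det M = -9/2; M⁻¹ = [2/3 0 4; 0 -1/3 -1; 0 0 1]
M⁻¹ · (-9, 0)ᵀ = (-2, -1)ᵀ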